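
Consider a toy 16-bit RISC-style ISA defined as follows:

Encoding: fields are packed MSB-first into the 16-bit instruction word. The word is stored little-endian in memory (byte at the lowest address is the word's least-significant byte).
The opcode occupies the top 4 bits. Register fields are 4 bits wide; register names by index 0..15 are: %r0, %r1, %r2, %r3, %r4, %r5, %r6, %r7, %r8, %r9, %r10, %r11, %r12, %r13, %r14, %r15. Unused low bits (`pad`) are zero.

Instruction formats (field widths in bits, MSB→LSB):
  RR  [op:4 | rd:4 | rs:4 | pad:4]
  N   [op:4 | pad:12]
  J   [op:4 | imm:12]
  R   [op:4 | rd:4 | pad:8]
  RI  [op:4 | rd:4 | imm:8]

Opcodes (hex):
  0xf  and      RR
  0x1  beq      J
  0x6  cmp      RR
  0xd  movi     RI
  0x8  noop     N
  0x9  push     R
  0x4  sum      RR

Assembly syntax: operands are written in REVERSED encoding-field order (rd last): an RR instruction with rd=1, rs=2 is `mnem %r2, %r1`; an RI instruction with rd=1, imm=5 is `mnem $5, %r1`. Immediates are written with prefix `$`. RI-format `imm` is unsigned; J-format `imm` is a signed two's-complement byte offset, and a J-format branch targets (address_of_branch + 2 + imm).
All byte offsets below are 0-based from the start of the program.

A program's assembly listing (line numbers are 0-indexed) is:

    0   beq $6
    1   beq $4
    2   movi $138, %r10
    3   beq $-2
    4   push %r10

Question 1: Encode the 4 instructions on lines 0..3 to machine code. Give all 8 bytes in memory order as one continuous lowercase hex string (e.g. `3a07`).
061004108adafe1f

L0: beq op=0x1:4|imm=6:12 ⇒ 0x1006 ⇒ little 06 10
L1: beq op=0x1:4|imm=4:12 ⇒ 0x1004 ⇒ little 04 10
L2: movi op=0xd:4|rd=10:4|imm=138:8 ⇒ 0xda8a ⇒ little 8a da
L3: beq op=0x1:4|imm=-2:12 ⇒ 0x1ffe ⇒ little fe 1f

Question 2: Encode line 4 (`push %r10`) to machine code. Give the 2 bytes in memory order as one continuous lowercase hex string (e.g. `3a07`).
line 4 (push): pack op=0x9:4|rd=10:4|pad=0:8 = 0x9a00; little→ 00 9a

009a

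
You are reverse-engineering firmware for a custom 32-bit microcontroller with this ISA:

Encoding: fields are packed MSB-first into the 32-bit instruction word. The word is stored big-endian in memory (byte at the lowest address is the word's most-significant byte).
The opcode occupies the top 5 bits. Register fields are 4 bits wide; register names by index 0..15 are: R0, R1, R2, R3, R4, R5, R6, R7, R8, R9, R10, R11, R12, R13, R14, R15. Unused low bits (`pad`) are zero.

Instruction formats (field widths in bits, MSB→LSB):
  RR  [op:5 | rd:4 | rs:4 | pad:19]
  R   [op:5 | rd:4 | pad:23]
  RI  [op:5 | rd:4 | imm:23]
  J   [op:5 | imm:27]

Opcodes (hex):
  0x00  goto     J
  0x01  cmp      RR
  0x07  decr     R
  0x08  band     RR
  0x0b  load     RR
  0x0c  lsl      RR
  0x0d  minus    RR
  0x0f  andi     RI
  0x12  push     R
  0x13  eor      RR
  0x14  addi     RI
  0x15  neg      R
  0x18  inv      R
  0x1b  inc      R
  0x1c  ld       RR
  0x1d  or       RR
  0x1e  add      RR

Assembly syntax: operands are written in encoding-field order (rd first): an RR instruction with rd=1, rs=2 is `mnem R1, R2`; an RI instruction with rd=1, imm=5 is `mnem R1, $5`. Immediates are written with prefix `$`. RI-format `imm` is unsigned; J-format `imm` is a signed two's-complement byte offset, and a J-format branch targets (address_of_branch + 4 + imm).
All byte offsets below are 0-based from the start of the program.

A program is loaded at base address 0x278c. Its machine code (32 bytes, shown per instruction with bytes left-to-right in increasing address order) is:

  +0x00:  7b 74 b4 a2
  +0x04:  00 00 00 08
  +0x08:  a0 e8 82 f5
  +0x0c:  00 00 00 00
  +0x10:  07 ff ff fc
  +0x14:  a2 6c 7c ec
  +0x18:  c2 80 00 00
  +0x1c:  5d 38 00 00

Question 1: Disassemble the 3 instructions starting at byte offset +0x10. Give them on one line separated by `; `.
+0x10: 07 ff ff fc ⇒ word 0x07fffffc (big)
  opcode bits[31:27]=0x0: goto/J
  imm: (w>>0)&0x7ffffff=0x7fffffc (s27→-4) → $-4
+0x14: a2 6c 7c ec ⇒ word 0xa26c7cec (big)
  opcode bits[31:27]=0x14: addi/RI
  rd: (w>>23)&0xf=0x4 → R4
  imm: (w>>0)&0x7fffff=0x6c7cec → $7109868
+0x18: c2 80 00 00 ⇒ word 0xc2800000 (big)
  opcode bits[31:27]=0x18: inv/R
  rd: (w>>23)&0xf=0x5 → R5

goto $-4; addi R4, $7109868; inv R5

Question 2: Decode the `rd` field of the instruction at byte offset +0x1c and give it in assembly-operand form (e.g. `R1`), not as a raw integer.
[1c] 5d 38 00 00 → 0x5d380000
  top 5b → 0xb → load [RR]
  [26:23] rd=10 = R10
  [22:19] rs=7 = R7

R10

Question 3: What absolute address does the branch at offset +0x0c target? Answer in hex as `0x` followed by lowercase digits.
0x279c

@+0c  big-endian(00 00 00 00) = 0x00000000
  opcode bits[31:27]=0x0: goto/J
  imm@[26:0]=0x0 ⇒ $0
  target = base 0x278c + off 0x0c + 4 + imm 0 = 0x279c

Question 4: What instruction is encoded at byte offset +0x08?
addi R1, $6849269

[08] a0 e8 82 f5 → 0xa0e882f5
  top 5b → 0x14 → addi [RI]
  rd@[26:23]=0x1 ⇒ R1
  imm@[22:0]=0x6882f5 ⇒ $6849269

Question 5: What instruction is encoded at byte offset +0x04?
goto $8

@+04  big-endian(00 00 00 08) = 0x00000008
  opcode bits[31:27]=0x0: goto/J
  imm@[26:0]=0x8 ⇒ $8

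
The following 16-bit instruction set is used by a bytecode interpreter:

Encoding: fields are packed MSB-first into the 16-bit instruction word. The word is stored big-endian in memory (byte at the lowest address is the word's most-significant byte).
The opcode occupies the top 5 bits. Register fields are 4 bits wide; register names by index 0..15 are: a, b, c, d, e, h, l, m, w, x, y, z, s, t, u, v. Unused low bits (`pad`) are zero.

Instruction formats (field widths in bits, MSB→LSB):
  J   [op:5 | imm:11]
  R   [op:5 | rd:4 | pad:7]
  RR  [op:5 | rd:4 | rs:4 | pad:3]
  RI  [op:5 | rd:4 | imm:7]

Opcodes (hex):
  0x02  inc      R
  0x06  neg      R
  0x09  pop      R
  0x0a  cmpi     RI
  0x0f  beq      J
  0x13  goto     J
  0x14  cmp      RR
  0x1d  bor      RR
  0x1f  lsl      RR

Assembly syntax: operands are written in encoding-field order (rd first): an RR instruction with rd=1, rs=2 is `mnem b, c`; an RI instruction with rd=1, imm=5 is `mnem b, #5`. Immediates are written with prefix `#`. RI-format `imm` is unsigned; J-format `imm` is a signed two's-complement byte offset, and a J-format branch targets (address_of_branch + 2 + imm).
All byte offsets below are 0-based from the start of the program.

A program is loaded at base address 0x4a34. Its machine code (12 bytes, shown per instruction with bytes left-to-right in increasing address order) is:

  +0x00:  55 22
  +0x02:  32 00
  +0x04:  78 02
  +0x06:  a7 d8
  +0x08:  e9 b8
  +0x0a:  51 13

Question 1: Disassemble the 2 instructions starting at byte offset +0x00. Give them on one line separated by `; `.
off 0x00: read 55 22 as big → 0x5522
  op=0x5522>>11=0xa ⇒ cmpi (RI)
  [10:7] rd=10 = y
  [6:0] imm=34 = #34
off 0x02: read 32 00 as big → 0x3200
  op=0x3200>>11=0x6 ⇒ neg (R)
  [10:7] rd=4 = e

cmpi y, #34; neg e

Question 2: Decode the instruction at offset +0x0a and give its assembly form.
off 0x0a: read 51 13 as big → 0x5113
  op=0x5113>>11=0xa ⇒ cmpi (RI)
  [10:7] rd=2 = c
  [6:0] imm=19 = #19

cmpi c, #19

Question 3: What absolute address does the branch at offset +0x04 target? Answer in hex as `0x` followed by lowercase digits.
+0x04: 78 02 ⇒ word 0x7802 (big)
  opcode bits[15:11]=0xf: beq/J
  imm: (w>>0)&0x7ff=0x2 → #2
  target = base 0x4a34 + off 0x04 + 2 + imm 2 = 0x4a3c

0x4a3c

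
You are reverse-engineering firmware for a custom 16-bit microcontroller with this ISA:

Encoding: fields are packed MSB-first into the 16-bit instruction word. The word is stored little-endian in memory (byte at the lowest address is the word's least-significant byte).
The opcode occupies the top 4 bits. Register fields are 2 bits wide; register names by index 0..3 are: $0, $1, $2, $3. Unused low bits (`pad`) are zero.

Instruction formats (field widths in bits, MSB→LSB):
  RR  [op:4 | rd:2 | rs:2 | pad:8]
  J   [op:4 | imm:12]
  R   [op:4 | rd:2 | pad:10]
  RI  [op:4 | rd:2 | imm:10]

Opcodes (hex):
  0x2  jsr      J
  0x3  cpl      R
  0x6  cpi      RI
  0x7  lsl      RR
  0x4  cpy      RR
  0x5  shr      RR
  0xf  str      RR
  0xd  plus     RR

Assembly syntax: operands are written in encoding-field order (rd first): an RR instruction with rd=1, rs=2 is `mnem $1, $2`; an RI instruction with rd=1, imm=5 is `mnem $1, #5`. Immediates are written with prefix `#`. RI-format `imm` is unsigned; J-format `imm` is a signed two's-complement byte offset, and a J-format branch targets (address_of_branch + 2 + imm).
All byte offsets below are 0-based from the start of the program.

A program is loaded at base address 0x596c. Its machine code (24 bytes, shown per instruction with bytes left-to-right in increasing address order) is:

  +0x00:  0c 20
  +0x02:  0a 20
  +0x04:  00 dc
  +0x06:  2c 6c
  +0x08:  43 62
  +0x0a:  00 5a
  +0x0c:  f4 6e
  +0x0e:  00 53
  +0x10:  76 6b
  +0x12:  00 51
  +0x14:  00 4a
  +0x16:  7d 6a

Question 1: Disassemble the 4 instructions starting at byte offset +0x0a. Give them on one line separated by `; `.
shr $2, $2; cpi $3, #756; shr $0, $3; cpi $2, #886

[0a] 00 5a → 0x5a00
  top 4b → 0x5 → shr [RR]
  [11:10] rd=2 = $2
  [9:8] rs=2 = $2
[0c] f4 6e → 0x6ef4
  top 4b → 0x6 → cpi [RI]
  [11:10] rd=3 = $3
  [9:0] imm=756 = #756
[0e] 00 53 → 0x5300
  top 4b → 0x5 → shr [RR]
  [11:10] rd=0 = $0
  [9:8] rs=3 = $3
[10] 76 6b → 0x6b76
  top 4b → 0x6 → cpi [RI]
  [11:10] rd=2 = $2
  [9:0] imm=886 = #886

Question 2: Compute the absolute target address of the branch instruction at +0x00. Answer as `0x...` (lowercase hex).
off 0x00: read 0c 20 as little → 0x200c
  top 4b → 0x2 → jsr [J]
  imm: (w>>0)&0xfff=0xc → #12
  target = base 0x596c + off 0x00 + 2 + imm 12 = 0x597a

0x597a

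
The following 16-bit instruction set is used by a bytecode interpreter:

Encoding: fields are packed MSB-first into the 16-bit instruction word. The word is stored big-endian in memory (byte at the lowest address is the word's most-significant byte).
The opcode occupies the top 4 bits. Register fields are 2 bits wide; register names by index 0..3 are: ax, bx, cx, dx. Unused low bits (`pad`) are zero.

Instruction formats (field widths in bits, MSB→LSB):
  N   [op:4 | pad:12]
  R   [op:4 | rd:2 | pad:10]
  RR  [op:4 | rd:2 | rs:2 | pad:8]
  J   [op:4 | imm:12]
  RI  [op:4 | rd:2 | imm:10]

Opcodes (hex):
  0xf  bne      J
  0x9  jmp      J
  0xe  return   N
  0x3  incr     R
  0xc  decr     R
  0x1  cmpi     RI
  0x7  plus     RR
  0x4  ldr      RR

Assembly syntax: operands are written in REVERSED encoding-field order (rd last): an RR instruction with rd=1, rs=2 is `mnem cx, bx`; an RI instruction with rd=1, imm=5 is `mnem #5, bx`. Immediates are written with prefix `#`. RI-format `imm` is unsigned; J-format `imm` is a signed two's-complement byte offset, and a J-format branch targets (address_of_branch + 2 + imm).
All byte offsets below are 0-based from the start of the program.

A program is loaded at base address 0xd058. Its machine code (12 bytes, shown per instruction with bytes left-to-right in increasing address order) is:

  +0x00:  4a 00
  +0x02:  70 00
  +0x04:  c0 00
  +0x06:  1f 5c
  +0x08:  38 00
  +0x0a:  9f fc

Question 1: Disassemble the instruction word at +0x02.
+0x02: 70 00 ⇒ word 0x7000 (big)
  op=0x7000>>12=0x7 ⇒ plus (RR)
  [11:10] rd=0 = ax
  [9:8] rs=0 = ax

plus ax, ax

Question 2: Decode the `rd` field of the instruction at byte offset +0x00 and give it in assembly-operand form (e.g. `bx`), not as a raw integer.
@+00  big-endian(4a 00) = 0x4a00
  op=0x4a00>>12=0x4 ⇒ ldr (RR)
  rd@[11:10]=0x2 ⇒ cx
  rs@[9:8]=0x2 ⇒ cx

cx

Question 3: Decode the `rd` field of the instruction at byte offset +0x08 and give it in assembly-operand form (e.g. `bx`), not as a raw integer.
cx

+0x08: 38 00 ⇒ word 0x3800 (big)
  opcode bits[15:12]=0x3: incr/R
  [11:10] rd=2 = cx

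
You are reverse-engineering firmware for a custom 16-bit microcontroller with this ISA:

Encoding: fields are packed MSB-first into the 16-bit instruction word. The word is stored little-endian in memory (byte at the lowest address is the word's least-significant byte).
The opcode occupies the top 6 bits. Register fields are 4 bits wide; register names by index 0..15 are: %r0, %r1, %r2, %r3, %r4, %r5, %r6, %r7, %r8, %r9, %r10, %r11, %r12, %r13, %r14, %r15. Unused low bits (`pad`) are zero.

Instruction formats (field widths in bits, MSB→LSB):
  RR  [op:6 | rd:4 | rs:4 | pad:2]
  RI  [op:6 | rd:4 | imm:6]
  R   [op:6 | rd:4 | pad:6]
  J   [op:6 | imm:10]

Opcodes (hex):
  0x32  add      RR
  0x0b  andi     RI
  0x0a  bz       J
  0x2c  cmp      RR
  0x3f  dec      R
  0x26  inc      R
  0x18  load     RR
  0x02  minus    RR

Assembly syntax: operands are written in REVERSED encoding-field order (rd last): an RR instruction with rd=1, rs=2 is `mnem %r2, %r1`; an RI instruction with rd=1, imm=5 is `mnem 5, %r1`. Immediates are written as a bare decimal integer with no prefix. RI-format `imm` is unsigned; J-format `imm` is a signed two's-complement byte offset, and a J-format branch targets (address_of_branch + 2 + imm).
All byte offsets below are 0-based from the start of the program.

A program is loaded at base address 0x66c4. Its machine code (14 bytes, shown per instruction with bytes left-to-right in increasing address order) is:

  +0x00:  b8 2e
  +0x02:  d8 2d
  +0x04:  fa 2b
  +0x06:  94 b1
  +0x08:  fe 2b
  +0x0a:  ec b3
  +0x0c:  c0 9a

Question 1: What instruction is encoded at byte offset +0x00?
andi 56, %r10

off 0x00: read b8 2e as little → 0x2eb8
  op=0x2eb8>>10=0xb ⇒ andi (RI)
  rd: (w>>6)&0xf=0xa → %r10
  imm: (w>>0)&0x3f=0x38 → 56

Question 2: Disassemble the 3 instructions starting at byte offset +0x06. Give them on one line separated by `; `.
cmp %r5, %r6; bz -2; cmp %r11, %r15

[06] 94 b1 → 0xb194
  opcode bits[15:10]=0x2c: cmp/RR
  rd: (w>>6)&0xf=0x6 → %r6
  rs: (w>>2)&0xf=0x5 → %r5
[08] fe 2b → 0x2bfe
  opcode bits[15:10]=0xa: bz/J
  imm: (w>>0)&0x3ff=0x3fe (s10→-2) → -2
[0a] ec b3 → 0xb3ec
  opcode bits[15:10]=0x2c: cmp/RR
  rd: (w>>6)&0xf=0xf → %r15
  rs: (w>>2)&0xf=0xb → %r11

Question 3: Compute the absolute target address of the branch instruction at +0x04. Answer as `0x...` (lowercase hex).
0x66c4

[04] fa 2b → 0x2bfa
  top 6b → 0xa → bz [J]
  imm: (w>>0)&0x3ff=0x3fa (s10→-6) → -6
  target = base 0x66c4 + off 0x04 + 2 + imm -6 = 0x66c4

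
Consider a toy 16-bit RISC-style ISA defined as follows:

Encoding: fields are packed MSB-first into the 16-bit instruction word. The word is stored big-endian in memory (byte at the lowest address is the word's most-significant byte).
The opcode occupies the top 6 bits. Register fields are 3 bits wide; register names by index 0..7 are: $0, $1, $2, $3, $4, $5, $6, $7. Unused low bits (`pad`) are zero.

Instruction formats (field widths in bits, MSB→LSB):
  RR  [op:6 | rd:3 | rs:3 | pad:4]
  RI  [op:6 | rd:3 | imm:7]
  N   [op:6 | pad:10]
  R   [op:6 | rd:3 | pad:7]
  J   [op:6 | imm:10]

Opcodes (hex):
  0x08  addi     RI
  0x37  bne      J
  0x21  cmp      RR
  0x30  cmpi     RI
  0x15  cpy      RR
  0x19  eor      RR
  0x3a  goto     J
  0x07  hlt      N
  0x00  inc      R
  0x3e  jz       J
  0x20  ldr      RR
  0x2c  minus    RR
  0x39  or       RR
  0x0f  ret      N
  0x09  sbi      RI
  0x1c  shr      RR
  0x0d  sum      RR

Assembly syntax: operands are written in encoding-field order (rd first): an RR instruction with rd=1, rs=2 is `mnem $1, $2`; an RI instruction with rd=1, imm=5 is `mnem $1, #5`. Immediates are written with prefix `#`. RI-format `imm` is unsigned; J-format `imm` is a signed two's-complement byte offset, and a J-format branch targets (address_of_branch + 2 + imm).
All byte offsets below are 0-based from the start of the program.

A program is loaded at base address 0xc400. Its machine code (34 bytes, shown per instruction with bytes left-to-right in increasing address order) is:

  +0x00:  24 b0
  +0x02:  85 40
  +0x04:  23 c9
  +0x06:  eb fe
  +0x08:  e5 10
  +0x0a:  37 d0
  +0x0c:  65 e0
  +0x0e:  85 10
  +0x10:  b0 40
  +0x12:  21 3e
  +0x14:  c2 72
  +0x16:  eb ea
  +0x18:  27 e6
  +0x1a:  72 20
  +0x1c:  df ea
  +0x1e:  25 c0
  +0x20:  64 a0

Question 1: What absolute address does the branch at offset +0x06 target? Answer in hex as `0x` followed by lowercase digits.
@+06  big-endian(eb fe) = 0xebfe
  op=0xebfe>>10=0x3a ⇒ goto (J)
  imm@[9:0]=0x3fe (s10→-2) ⇒ #-2
  target = base 0xc400 + off 0x06 + 2 + imm -2 = 0xc406

0xc406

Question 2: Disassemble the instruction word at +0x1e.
@+1e  big-endian(25 c0) = 0x25c0
  op=0x25c0>>10=0x9 ⇒ sbi (RI)
  rd@[9:7]=0x3 ⇒ $3
  imm@[6:0]=0x40 ⇒ #64

sbi $3, #64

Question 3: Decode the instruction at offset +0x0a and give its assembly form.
off 0x0a: read 37 d0 as big → 0x37d0
  opcode bits[15:10]=0xd: sum/RR
  rd@[9:7]=0x7 ⇒ $7
  rs@[6:4]=0x5 ⇒ $5

sum $7, $5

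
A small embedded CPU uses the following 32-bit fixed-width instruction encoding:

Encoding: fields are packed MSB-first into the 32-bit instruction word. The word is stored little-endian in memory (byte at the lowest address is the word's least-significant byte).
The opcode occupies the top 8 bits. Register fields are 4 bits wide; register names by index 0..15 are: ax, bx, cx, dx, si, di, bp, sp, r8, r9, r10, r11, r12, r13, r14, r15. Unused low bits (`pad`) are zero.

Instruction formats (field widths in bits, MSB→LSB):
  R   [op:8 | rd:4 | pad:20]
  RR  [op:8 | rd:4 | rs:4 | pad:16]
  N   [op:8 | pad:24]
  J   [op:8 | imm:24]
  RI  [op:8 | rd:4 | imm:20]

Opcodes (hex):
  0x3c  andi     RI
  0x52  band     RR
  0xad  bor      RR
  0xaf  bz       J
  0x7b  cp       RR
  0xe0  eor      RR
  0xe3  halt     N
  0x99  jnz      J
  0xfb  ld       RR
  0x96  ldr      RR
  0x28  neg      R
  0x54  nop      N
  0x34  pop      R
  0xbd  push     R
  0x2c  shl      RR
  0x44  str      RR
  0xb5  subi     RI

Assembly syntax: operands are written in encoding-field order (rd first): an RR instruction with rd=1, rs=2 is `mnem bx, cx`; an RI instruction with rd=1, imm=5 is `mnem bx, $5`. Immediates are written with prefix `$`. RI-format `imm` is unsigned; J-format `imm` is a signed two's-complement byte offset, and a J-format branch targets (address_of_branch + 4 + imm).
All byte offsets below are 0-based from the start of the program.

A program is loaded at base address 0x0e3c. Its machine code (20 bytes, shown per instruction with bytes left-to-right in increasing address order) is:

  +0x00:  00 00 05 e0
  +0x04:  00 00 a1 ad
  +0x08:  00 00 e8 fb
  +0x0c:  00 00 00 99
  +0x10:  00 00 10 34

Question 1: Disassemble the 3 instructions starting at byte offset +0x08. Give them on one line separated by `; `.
@+08  little-endian(00 00 e8 fb) = 0xfbe80000
  op=0xfbe80000>>24=0xfb ⇒ ld (RR)
  rd@[23:20]=0xe ⇒ r14
  rs@[19:16]=0x8 ⇒ r8
@+0c  little-endian(00 00 00 99) = 0x99000000
  op=0x99000000>>24=0x99 ⇒ jnz (J)
  imm@[23:0]=0x0 ⇒ $0
@+10  little-endian(00 00 10 34) = 0x34100000
  op=0x34100000>>24=0x34 ⇒ pop (R)
  rd@[23:20]=0x1 ⇒ bx

ld r14, r8; jnz $0; pop bx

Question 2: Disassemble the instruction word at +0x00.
[00] 00 00 05 e0 → 0xe0050000
  top 8b → 0xe0 → eor [RR]
  rd: (w>>20)&0xf=0x0 → ax
  rs: (w>>16)&0xf=0x5 → di

eor ax, di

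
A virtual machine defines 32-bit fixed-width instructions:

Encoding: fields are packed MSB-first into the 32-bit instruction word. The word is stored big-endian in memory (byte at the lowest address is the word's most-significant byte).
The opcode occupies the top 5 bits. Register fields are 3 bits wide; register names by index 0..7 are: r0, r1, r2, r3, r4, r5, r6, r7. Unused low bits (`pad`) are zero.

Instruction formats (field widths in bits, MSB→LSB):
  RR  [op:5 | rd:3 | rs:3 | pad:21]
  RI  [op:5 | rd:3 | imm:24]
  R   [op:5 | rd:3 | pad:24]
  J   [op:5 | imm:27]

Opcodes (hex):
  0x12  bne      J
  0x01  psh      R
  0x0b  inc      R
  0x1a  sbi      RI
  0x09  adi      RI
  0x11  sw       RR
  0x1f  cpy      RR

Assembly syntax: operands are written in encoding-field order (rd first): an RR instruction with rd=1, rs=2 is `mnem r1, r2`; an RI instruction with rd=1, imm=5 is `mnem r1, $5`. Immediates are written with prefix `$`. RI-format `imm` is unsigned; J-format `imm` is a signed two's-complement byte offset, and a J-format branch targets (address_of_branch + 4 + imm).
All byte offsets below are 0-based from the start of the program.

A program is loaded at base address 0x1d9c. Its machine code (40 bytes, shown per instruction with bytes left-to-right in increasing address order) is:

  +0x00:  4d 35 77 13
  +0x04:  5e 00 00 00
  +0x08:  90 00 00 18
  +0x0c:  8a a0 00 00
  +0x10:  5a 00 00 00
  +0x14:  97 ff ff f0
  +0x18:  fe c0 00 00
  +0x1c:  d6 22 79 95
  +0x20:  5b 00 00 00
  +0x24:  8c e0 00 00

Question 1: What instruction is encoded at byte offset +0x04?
inc r6

[04] 5e 00 00 00 → 0x5e000000
  op=0x5e000000>>27=0xb ⇒ inc (R)
  rd@[26:24]=0x6 ⇒ r6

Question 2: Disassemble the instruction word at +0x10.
off 0x10: read 5a 00 00 00 as big → 0x5a000000
  top 5b → 0xb → inc [R]
  rd@[26:24]=0x2 ⇒ r2

inc r2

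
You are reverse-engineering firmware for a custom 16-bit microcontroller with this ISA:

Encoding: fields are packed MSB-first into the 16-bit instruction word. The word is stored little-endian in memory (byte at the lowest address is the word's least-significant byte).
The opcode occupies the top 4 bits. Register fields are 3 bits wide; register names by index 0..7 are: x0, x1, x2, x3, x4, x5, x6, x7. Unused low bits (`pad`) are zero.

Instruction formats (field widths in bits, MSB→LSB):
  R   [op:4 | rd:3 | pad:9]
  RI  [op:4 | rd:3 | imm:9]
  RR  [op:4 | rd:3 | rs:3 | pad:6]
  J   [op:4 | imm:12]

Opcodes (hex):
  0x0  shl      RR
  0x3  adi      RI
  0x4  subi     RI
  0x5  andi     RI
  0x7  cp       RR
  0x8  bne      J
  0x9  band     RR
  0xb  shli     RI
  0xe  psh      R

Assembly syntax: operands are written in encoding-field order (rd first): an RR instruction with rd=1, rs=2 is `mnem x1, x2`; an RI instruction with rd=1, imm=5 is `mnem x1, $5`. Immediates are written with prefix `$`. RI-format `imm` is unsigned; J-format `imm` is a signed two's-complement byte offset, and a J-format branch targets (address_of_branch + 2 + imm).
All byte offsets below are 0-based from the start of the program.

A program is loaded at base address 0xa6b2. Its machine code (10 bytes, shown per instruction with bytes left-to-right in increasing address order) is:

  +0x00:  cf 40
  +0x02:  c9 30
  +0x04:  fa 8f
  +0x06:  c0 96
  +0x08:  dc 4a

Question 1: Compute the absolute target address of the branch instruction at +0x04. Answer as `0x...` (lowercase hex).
+0x04: fa 8f ⇒ word 0x8ffa (little)
  top 4b → 0x8 → bne [J]
  [11:0] imm=4090 (s12→-6) = $-6
  target = base 0xa6b2 + off 0x04 + 2 + imm -6 = 0xa6b2

0xa6b2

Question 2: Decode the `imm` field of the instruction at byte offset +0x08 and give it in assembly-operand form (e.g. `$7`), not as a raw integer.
$220

@+08  little-endian(dc 4a) = 0x4adc
  op=0x4adc>>12=0x4 ⇒ subi (RI)
  [11:9] rd=5 = x5
  [8:0] imm=220 = $220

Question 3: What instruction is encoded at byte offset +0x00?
subi x0, $207

+0x00: cf 40 ⇒ word 0x40cf (little)
  opcode bits[15:12]=0x4: subi/RI
  rd@[11:9]=0x0 ⇒ x0
  imm@[8:0]=0xcf ⇒ $207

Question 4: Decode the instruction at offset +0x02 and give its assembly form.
adi x0, $201

@+02  little-endian(c9 30) = 0x30c9
  op=0x30c9>>12=0x3 ⇒ adi (RI)
  rd@[11:9]=0x0 ⇒ x0
  imm@[8:0]=0xc9 ⇒ $201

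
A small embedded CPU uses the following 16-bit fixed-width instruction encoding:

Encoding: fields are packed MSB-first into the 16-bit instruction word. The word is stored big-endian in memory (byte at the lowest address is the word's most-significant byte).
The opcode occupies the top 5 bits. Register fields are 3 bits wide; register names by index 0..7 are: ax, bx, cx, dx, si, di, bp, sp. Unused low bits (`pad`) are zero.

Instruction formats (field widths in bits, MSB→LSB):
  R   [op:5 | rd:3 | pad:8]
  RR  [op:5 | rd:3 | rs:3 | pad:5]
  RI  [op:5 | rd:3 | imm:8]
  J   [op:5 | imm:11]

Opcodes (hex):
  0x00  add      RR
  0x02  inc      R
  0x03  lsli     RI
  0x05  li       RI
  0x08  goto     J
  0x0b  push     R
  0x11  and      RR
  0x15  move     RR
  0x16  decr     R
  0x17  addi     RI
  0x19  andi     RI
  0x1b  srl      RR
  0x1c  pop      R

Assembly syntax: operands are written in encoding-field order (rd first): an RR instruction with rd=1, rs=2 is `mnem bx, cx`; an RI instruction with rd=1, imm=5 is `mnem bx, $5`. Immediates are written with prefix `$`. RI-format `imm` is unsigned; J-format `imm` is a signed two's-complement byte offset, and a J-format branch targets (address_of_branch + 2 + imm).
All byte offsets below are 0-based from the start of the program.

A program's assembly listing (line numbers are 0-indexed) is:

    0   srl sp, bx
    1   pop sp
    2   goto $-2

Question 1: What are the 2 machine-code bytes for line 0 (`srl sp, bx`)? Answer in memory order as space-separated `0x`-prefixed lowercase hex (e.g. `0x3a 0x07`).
0xdf 0x20

line 0 (srl): pack op=0x1b:5|rd=7:3|rs=1:3|pad=0:5 = 0xdf20; big→ df 20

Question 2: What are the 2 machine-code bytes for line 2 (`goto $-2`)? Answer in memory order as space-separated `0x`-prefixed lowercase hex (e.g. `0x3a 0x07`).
L2: goto op=0x8:5|imm=-2:11 ⇒ 0x47fe ⇒ big 47 fe

0x47 0xfe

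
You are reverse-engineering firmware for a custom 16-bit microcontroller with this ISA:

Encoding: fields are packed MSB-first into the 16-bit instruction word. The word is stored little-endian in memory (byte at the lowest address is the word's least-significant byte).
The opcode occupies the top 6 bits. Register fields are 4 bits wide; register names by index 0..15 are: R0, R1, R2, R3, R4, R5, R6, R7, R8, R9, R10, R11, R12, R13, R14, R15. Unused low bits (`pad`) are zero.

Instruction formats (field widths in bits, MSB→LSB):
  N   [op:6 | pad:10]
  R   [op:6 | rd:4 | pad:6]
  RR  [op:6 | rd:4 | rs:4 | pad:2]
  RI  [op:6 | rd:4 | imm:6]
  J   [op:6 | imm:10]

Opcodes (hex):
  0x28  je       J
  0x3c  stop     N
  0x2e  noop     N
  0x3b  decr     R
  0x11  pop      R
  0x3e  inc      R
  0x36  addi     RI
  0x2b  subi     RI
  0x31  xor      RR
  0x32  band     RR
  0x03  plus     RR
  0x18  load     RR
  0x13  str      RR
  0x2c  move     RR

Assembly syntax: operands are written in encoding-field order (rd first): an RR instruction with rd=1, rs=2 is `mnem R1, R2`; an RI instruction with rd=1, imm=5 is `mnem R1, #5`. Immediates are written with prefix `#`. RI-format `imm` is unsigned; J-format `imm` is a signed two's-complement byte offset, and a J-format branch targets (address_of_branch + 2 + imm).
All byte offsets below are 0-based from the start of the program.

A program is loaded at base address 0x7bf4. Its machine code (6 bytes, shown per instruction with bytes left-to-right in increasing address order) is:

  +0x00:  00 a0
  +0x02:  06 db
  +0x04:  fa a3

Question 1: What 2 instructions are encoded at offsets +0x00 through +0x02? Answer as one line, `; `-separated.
[00] 00 a0 → 0xa000
  top 6b → 0x28 → je [J]
  imm: (w>>0)&0x3ff=0x0 → #0
[02] 06 db → 0xdb06
  top 6b → 0x36 → addi [RI]
  rd: (w>>6)&0xf=0xc → R12
  imm: (w>>0)&0x3f=0x6 → #6

je #0; addi R12, #6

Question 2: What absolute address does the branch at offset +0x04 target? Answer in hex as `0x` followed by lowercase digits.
0x7bf4

+0x04: fa a3 ⇒ word 0xa3fa (little)
  opcode bits[15:10]=0x28: je/J
  imm@[9:0]=0x3fa (s10→-6) ⇒ #-6
  target = base 0x7bf4 + off 0x04 + 2 + imm -6 = 0x7bf4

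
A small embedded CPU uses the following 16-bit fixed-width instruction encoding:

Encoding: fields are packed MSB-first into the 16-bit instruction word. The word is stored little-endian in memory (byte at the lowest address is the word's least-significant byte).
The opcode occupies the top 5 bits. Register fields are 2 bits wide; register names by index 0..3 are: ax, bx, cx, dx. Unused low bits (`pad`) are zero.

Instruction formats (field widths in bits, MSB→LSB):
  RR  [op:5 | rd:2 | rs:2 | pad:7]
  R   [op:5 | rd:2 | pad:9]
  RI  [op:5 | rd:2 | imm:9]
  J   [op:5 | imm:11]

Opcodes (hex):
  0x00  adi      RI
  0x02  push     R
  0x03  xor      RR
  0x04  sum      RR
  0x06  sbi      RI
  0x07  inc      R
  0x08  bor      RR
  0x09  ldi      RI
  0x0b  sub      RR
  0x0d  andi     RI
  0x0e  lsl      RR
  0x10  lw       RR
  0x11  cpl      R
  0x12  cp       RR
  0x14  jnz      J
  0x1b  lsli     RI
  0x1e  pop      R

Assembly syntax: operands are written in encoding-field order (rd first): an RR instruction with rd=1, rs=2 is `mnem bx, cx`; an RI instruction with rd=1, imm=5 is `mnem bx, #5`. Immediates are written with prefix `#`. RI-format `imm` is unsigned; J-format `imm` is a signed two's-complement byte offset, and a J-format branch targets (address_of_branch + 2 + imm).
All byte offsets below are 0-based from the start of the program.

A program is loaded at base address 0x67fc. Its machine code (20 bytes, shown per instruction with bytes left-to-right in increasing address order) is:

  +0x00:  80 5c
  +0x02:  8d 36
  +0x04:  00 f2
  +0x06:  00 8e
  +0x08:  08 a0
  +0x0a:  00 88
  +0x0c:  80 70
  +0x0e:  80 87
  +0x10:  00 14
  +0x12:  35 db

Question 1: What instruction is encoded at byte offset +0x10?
off 0x10: read 00 14 as little → 0x1400
  opcode bits[15:11]=0x2: push/R
  [10:9] rd=2 = cx

push cx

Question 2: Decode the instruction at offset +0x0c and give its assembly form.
lsl ax, bx

[0c] 80 70 → 0x7080
  op=0x7080>>11=0xe ⇒ lsl (RR)
  rd: (w>>9)&0x3=0x0 → ax
  rs: (w>>7)&0x3=0x1 → bx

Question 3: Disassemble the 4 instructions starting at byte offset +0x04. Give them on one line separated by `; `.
[04] 00 f2 → 0xf200
  op=0xf200>>11=0x1e ⇒ pop (R)
  rd: (w>>9)&0x3=0x1 → bx
[06] 00 8e → 0x8e00
  op=0x8e00>>11=0x11 ⇒ cpl (R)
  rd: (w>>9)&0x3=0x3 → dx
[08] 08 a0 → 0xa008
  op=0xa008>>11=0x14 ⇒ jnz (J)
  imm: (w>>0)&0x7ff=0x8 → #8
[0a] 00 88 → 0x8800
  op=0x8800>>11=0x11 ⇒ cpl (R)
  rd: (w>>9)&0x3=0x0 → ax

pop bx; cpl dx; jnz #8; cpl ax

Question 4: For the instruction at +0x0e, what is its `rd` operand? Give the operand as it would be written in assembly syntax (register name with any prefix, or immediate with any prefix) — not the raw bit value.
off 0x0e: read 80 87 as little → 0x8780
  op=0x8780>>11=0x10 ⇒ lw (RR)
  rd@[10:9]=0x3 ⇒ dx
  rs@[8:7]=0x3 ⇒ dx

dx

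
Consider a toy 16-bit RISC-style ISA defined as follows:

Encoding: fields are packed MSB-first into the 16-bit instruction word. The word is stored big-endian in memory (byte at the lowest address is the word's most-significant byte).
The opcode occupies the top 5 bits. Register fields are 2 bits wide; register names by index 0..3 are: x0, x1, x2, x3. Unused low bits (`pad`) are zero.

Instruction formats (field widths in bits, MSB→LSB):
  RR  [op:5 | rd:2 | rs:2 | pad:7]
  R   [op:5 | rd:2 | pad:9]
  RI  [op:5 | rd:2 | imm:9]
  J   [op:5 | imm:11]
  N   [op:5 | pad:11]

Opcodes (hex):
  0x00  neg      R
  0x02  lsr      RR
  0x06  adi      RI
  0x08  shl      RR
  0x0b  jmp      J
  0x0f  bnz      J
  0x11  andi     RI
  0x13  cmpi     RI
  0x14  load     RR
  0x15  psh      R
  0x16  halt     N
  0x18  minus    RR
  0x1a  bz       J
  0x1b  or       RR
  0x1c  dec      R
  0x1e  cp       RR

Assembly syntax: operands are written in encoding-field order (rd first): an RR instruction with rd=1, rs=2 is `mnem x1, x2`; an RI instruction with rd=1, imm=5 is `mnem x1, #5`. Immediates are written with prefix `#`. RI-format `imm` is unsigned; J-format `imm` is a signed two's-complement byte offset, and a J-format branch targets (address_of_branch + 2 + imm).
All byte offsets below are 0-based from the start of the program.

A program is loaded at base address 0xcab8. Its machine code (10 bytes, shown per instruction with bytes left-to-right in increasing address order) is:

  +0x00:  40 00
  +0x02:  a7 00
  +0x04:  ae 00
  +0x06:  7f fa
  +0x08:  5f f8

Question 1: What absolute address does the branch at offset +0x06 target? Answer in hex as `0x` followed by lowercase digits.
0xcaba

+0x06: 7f fa ⇒ word 0x7ffa (big)
  opcode bits[15:11]=0xf: bnz/J
  imm: (w>>0)&0x7ff=0x7fa (s11→-6) → #-6
  target = base 0xcab8 + off 0x06 + 2 + imm -6 = 0xcaba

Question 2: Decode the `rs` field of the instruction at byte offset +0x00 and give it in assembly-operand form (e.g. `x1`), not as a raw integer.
x0

off 0x00: read 40 00 as big → 0x4000
  top 5b → 0x8 → shl [RR]
  rd: (w>>9)&0x3=0x0 → x0
  rs: (w>>7)&0x3=0x0 → x0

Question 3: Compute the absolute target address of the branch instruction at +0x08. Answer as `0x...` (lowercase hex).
+0x08: 5f f8 ⇒ word 0x5ff8 (big)
  op=0x5ff8>>11=0xb ⇒ jmp (J)
  imm: (w>>0)&0x7ff=0x7f8 (s11→-8) → #-8
  target = base 0xcab8 + off 0x08 + 2 + imm -8 = 0xcaba

0xcaba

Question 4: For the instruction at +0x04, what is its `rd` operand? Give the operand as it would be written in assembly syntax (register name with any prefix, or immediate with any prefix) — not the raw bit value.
x3

+0x04: ae 00 ⇒ word 0xae00 (big)
  top 5b → 0x15 → psh [R]
  rd@[10:9]=0x3 ⇒ x3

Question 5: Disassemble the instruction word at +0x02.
load x3, x2

+0x02: a7 00 ⇒ word 0xa700 (big)
  top 5b → 0x14 → load [RR]
  rd@[10:9]=0x3 ⇒ x3
  rs@[8:7]=0x2 ⇒ x2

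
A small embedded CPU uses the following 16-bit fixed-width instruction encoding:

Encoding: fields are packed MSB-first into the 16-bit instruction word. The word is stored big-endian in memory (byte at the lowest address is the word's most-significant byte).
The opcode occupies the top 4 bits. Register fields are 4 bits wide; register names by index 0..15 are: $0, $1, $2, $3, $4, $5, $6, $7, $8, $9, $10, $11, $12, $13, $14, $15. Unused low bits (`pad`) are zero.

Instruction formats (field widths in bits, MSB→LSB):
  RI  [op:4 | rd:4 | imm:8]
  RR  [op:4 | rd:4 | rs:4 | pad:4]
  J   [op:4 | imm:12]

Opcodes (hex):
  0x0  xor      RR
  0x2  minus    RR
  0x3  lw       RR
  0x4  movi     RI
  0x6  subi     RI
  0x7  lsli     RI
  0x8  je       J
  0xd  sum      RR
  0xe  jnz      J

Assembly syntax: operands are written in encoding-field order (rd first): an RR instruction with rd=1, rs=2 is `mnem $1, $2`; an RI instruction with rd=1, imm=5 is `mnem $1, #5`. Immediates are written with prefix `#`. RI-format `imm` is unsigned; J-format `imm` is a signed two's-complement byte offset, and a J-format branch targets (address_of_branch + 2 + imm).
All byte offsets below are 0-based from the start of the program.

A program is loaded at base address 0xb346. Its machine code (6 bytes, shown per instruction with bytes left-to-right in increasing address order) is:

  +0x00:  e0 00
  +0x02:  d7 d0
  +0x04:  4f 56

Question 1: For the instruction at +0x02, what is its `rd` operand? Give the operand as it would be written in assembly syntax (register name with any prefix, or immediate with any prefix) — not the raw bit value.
+0x02: d7 d0 ⇒ word 0xd7d0 (big)
  op=0xd7d0>>12=0xd ⇒ sum (RR)
  rd: (w>>8)&0xf=0x7 → $7
  rs: (w>>4)&0xf=0xd → $13

$7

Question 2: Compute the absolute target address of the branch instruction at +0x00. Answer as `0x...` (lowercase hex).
off 0x00: read e0 00 as big → 0xe000
  opcode bits[15:12]=0xe: jnz/J
  [11:0] imm=0 = #0
  target = base 0xb346 + off 0x00 + 2 + imm 0 = 0xb348

0xb348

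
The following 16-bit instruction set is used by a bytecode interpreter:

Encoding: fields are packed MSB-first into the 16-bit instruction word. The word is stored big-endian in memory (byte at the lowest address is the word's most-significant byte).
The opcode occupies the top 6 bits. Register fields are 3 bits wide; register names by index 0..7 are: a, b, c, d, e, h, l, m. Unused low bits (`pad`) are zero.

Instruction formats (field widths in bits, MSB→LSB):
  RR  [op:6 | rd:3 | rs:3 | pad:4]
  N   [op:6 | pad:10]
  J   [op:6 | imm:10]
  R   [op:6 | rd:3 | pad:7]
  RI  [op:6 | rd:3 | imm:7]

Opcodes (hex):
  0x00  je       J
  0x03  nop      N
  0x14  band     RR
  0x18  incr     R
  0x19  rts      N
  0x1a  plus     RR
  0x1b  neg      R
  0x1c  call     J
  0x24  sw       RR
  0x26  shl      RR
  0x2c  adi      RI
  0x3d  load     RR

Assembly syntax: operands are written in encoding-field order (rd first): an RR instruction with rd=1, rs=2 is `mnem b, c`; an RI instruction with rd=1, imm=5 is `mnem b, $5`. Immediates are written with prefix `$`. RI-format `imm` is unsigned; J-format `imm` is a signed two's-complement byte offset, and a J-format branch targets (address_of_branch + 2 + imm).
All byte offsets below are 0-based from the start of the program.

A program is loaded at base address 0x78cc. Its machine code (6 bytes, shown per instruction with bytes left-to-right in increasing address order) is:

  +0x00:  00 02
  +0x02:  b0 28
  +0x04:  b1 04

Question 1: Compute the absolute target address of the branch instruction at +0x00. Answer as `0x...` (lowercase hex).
off 0x00: read 00 02 as big → 0x0002
  top 6b → 0x0 → je [J]
  imm: (w>>0)&0x3ff=0x2 → $2
  target = base 0x78cc + off 0x00 + 2 + imm 2 = 0x78d0

0x78d0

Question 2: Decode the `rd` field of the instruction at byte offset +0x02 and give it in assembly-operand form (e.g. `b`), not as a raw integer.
+0x02: b0 28 ⇒ word 0xb028 (big)
  top 6b → 0x2c → adi [RI]
  rd@[9:7]=0x0 ⇒ a
  imm@[6:0]=0x28 ⇒ $40

a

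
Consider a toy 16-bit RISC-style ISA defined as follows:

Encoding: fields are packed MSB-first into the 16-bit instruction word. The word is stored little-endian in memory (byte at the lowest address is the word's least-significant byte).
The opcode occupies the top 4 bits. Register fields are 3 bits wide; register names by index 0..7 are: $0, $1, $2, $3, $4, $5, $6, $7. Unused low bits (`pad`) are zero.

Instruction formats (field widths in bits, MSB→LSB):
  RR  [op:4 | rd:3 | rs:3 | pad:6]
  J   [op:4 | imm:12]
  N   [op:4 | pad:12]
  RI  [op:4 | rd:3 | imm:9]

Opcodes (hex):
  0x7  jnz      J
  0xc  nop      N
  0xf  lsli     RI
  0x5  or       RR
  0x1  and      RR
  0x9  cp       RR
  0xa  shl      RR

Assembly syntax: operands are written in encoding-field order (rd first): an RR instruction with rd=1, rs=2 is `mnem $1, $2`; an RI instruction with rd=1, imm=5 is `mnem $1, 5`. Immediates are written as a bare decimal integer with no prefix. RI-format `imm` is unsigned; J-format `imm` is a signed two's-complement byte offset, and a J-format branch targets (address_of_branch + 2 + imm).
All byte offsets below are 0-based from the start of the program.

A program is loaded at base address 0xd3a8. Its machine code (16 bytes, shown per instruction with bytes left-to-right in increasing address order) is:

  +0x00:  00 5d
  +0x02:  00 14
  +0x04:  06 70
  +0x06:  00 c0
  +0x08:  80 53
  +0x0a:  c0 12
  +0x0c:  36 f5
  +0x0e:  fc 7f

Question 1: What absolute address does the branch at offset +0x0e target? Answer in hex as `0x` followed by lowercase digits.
+0x0e: fc 7f ⇒ word 0x7ffc (little)
  top 4b → 0x7 → jnz [J]
  imm@[11:0]=0xffc (s12→-4) ⇒ -4
  target = base 0xd3a8 + off 0x0e + 2 + imm -4 = 0xd3b4

0xd3b4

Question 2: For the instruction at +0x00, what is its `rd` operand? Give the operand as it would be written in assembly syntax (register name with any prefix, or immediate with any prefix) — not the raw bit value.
$6

off 0x00: read 00 5d as little → 0x5d00
  opcode bits[15:12]=0x5: or/RR
  rd: (w>>9)&0x7=0x6 → $6
  rs: (w>>6)&0x7=0x4 → $4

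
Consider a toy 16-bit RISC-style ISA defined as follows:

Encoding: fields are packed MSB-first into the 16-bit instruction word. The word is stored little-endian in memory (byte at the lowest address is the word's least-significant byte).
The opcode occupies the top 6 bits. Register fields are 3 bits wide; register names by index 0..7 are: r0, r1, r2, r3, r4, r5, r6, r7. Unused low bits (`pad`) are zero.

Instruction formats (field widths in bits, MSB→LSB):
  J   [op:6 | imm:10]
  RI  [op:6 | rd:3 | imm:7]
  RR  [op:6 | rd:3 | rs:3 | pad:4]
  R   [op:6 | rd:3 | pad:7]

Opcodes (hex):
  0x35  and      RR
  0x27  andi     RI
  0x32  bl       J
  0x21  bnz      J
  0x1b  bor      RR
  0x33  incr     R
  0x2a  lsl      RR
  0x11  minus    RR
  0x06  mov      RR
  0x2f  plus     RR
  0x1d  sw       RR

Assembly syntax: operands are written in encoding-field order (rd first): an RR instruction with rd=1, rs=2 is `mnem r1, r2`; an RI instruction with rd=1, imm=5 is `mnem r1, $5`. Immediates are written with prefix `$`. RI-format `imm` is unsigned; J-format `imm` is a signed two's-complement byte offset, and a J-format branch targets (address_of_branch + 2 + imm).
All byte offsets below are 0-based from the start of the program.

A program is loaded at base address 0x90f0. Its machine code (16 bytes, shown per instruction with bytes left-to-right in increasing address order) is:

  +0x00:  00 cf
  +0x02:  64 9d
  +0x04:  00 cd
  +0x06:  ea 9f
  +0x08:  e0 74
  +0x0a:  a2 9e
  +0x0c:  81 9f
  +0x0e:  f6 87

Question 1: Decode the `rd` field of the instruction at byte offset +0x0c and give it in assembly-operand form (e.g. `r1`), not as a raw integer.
r7

off 0x0c: read 81 9f as little → 0x9f81
  op=0x9f81>>10=0x27 ⇒ andi (RI)
  [9:7] rd=7 = r7
  [6:0] imm=1 = $1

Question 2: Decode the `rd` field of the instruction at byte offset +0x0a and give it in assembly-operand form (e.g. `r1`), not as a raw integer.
r5

off 0x0a: read a2 9e as little → 0x9ea2
  top 6b → 0x27 → andi [RI]
  rd@[9:7]=0x5 ⇒ r5
  imm@[6:0]=0x22 ⇒ $34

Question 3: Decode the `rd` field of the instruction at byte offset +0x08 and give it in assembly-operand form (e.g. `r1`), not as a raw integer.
r1

+0x08: e0 74 ⇒ word 0x74e0 (little)
  opcode bits[15:10]=0x1d: sw/RR
  [9:7] rd=1 = r1
  [6:4] rs=6 = r6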